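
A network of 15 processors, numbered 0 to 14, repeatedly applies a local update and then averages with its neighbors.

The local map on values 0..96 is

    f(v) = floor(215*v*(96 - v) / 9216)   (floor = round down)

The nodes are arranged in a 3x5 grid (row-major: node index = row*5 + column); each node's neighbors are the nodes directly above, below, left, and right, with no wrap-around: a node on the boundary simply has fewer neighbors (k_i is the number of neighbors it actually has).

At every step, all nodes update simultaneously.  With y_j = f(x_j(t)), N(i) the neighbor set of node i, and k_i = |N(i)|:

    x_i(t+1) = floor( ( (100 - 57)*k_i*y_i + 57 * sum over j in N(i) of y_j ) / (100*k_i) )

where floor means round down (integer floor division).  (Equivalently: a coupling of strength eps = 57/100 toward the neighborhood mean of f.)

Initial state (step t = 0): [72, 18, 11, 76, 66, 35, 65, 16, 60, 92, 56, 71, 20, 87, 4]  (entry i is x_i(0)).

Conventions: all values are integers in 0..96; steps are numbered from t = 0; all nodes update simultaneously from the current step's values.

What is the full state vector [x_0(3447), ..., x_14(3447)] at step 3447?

Simulating step by step:
t=0: [72, 18, 11, 76, 66, 35, 65, 16, 60, 92, 56, 71, 20, 87, 4]
t=1: [40, 34, 27, 37, 32, 47, 41, 34, 34, 23, 48, 43, 31, 25, 10]
t=2: [51, 49, 46, 47, 45, 52, 51, 48, 46, 38, 53, 51, 47, 39, 31]
t=3: [53, 53, 53, 53, 52, 53, 53, 53, 52, 51, 53, 53, 52, 51, 49]
t=4: [53, 53, 53, 53, 53, 53, 53, 53, 53, 53, 53, 53, 53, 53, 53]
t=5: [53, 53, 53, 53, 53, 53, 53, 53, 53, 53, 53, 53, 53, 53, 53]

Answer: [53, 53, 53, 53, 53, 53, 53, 53, 53, 53, 53, 53, 53, 53, 53]
Key observation: The state at step 4, [53, 53, 53, 53, 53, 53, 53, 53, 53, 53, 53, 53, 53, 53, 53], reappears at step 5: the system is in a cycle of period 1 from step 4 on.  Therefore the state at step 3447 equals the state at step 4 + ((3447 - 4) mod 1) = 4, which is [53, 53, 53, 53, 53, 53, 53, 53, 53, 53, 53, 53, 53, 53, 53].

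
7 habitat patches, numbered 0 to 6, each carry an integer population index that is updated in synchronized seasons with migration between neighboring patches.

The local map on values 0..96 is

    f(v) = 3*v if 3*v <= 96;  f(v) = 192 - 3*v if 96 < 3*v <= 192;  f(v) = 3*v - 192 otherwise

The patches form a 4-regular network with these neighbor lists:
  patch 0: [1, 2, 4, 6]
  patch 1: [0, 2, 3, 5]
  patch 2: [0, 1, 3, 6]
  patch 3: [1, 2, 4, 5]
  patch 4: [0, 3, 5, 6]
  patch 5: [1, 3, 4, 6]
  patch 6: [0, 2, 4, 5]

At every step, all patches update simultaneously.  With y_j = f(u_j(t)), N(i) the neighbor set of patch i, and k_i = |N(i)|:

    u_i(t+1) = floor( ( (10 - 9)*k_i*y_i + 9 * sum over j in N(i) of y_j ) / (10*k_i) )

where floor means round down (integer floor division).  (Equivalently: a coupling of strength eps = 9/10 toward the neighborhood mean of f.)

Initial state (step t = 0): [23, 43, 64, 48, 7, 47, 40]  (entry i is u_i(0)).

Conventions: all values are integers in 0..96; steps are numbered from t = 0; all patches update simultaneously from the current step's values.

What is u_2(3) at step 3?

Simulating step by step:
t=0: [23, 43, 64, 48, 7, 47, 40]
t=1: [42, 44, 56, 35, 56, 51, 38]
t=2: [48, 54, 67, 41, 63, 59, 42]
t=3: [29, 34, 48, 19, 44, 39, 23]

Answer: u_2(3) = 48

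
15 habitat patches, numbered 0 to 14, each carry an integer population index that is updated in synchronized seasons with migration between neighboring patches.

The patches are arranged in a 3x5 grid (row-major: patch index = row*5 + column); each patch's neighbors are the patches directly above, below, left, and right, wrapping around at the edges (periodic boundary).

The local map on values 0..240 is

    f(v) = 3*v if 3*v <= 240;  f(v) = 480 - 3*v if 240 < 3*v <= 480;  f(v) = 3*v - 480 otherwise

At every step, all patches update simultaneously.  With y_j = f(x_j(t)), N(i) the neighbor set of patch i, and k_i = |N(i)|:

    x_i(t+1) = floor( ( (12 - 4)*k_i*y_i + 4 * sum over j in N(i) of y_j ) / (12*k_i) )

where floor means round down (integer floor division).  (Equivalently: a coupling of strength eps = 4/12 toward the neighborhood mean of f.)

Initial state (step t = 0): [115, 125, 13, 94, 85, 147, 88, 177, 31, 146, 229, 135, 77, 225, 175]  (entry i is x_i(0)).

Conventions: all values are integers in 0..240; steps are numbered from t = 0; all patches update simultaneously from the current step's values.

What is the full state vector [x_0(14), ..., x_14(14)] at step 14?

Answer: [43, 102, 154, 155, 87, 152, 87, 188, 170, 121, 42, 27, 64, 113, 115]

Derivation:
t=0: [115, 125, 13, 94, 85, 147, 88, 177, 31, 146, 229, 135, 77, 225, 175]
t=1: [138, 108, 74, 178, 185, 76, 166, 82, 102, 61, 162, 113, 184, 177, 85]
t=2: [82, 141, 191, 79, 94, 174, 75, 196, 159, 180, 59, 115, 102, 77, 176]
t=3: [195, 95, 110, 201, 180, 86, 178, 113, 55, 64, 156, 142, 163, 192, 87]
t=4: [110, 160, 139, 121, 93, 178, 87, 125, 156, 183, 58, 58, 42, 107, 176]
t=5: [135, 50, 71, 114, 166, 87, 173, 105, 45, 72, 151, 159, 125, 131, 82]
t=6: [84, 127, 188, 129, 67, 175, 70, 151, 140, 194, 62, 28, 109, 109, 185]
t=7: [196, 116, 87, 103, 175, 90, 161, 60, 71, 99, 160, 110, 131, 133, 103]
t=8: [104, 128, 193, 160, 82, 164, 58, 163, 193, 175, 53, 118, 110, 107, 139]
t=9: [153, 111, 87, 49, 179, 53, 136, 49, 83, 64, 136, 132, 132, 132, 91]
t=10: [50, 131, 189, 147, 85, 135, 92, 148, 201, 182, 87, 87, 100, 111, 171]
t=11: [150, 113, 86, 74, 174, 103, 170, 73, 106, 82, 185, 203, 160, 129, 76]
t=12: [55, 128, 196, 191, 87, 144, 75, 180, 172, 206, 96, 106, 55, 113, 189]
t=13: [156, 119, 106, 104, 186, 92, 180, 84, 60, 124, 166, 164, 149, 125, 115]
t=14: [43, 102, 154, 155, 87, 152, 87, 188, 170, 121, 42, 27, 64, 113, 115]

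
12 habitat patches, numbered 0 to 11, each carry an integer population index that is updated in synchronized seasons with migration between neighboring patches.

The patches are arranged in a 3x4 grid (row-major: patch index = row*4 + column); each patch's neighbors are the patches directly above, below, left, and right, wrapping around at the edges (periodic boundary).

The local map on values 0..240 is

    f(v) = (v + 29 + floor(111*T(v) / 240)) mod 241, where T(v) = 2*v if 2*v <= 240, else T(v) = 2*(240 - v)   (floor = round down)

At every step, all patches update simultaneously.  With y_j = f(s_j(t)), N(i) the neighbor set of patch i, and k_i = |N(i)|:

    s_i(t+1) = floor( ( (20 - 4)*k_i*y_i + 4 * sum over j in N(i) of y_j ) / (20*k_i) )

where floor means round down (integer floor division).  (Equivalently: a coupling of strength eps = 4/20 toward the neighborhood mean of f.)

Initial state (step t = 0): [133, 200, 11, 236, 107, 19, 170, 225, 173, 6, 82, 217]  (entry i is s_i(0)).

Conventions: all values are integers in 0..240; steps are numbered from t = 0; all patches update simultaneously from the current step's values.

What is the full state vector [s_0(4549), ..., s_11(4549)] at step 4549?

Simulating step by step:
t=0: [133, 200, 11, 236, 107, 19, 170, 225, 173, 6, 82, 217]
t=1: [30, 28, 53, 27, 193, 68, 33, 36, 33, 46, 155, 33]
t=2: [82, 90, 118, 84, 40, 142, 94, 92, 89, 111, 38, 88]
t=3: [183, 172, 47, 182, 115, 41, 184, 199, 184, 27, 102, 193]
t=4: [22, 34, 109, 27, 16, 92, 42, 23, 25, 82, 192, 33]
t=5: [72, 110, 205, 87, 68, 187, 114, 75, 82, 168, 50, 86]
t=6: [172, 203, 48, 184, 154, 40, 22, 166, 175, 46, 112, 189]
t=7: [22, 38, 102, 27, 25, 96, 69, 24, 27, 101, 19, 22]
t=8: [73, 118, 200, 86, 83, 198, 157, 79, 86, 201, 86, 71]
t=9: [164, 24, 41, 182, 178, 31, 38, 173, 182, 41, 167, 170]
t=10: [24, 76, 96, 27, 26, 85, 93, 26, 27, 96, 34, 22]
t=11: [80, 174, 198, 85, 84, 187, 195, 85, 85, 197, 110, 73]
t=12: [176, 31, 43, 182, 181, 32, 43, 182, 181, 43, 204, 176]
t=13: [26, 87, 101, 27, 26, 88, 101, 27, 27, 100, 37, 23]
t=14: [84, 192, 208, 86, 85, 194, 208, 86, 86, 205, 117, 75]
t=15: [182, 32, 32, 184, 183, 32, 32, 184, 184, 32, 22, 168]
t=16: [26, 86, 85, 26, 26, 86, 85, 26, 26, 85, 71, 24]
t=17: [84, 188, 185, 84, 84, 188, 185, 84, 84, 185, 164, 80]
t=18: [181, 32, 31, 181, 181, 32, 31, 181, 181, 31, 30, 176]
t=19: [26, 86, 84, 26, 26, 86, 84, 26, 26, 84, 83, 26]
t=20: [84, 187, 184, 84, 84, 187, 184, 84, 84, 184, 182, 84]
t=21: [181, 32, 31, 181, 181, 32, 31, 181, 181, 31, 31, 181]
t=22: [26, 86, 84, 26, 26, 86, 84, 26, 26, 84, 84, 26]
t=23: [84, 187, 184, 84, 84, 187, 184, 84, 84, 184, 184, 84]
t=24: [181, 32, 31, 181, 181, 32, 31, 181, 181, 31, 31, 181]

Answer: [26, 86, 84, 26, 26, 86, 84, 26, 26, 84, 84, 26]
Key observation: The state at step 21, [181, 32, 31, 181, 181, 32, 31, 181, 181, 31, 31, 181], reappears at step 24: the system is in a cycle of period 3 from step 21 on.  Therefore the state at step 4549 equals the state at step 21 + ((4549 - 21) mod 3) = 22, which is [26, 86, 84, 26, 26, 86, 84, 26, 26, 84, 84, 26].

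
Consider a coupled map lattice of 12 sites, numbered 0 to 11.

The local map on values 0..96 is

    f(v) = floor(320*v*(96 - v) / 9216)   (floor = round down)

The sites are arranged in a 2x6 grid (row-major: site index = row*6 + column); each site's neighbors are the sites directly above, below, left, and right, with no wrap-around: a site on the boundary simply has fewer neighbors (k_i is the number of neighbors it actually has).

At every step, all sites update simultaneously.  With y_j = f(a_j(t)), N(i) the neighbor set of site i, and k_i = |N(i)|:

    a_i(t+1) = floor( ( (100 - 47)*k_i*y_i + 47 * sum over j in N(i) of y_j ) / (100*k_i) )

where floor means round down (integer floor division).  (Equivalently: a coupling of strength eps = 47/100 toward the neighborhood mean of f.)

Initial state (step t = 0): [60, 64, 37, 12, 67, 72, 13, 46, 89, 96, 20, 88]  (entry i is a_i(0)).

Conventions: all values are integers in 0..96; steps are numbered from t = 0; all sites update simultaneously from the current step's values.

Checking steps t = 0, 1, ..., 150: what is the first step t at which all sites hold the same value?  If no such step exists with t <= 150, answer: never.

Answer: 10
Key observation: Synchronization is absorbing here: once all sites are equal they stay equal, and step 10 is the first all-equal step.

Derivation:
t=0: [60, 64, 37, 12, 67, 72, 13, 46, 89, 96, 20, 88]  (not all equal)
t=1: [65, 73, 59, 40, 58, 53, 55, 62, 35, 16, 41, 39]  (not all equal)
t=2: [68, 64, 72, 71, 76, 77, 74, 71, 69, 59, 72, 77]  (not all equal)
t=3: [64, 66, 62, 61, 54, 50, 59, 62, 64, 68, 59, 52]  (not all equal)
t=4: [71, 70, 72, 73, 77, 78, 73, 72, 70, 69, 74, 78]  (not all equal)
t=5: [60, 61, 60, 58, 51, 48, 59, 60, 62, 61, 55, 49]  (not all equal)
t=6: [74, 74, 74, 76, 78, 79, 75, 74, 73, 74, 77, 79]  (not all equal)
t=7: [55, 56, 55, 52, 48, 46, 54, 56, 57, 54, 50, 46]  (not all equal)
t=8: [77, 77, 77, 78, 79, 79, 77, 77, 77, 78, 79, 79]  (not all equal)
t=9: [50, 50, 49, 48, 46, 46, 50, 50, 49, 48, 46, 46]  (not all equal)
t=10: [79, 79, 79, 79, 79, 79, 79, 79, 79, 79, 79, 79]  (all equal)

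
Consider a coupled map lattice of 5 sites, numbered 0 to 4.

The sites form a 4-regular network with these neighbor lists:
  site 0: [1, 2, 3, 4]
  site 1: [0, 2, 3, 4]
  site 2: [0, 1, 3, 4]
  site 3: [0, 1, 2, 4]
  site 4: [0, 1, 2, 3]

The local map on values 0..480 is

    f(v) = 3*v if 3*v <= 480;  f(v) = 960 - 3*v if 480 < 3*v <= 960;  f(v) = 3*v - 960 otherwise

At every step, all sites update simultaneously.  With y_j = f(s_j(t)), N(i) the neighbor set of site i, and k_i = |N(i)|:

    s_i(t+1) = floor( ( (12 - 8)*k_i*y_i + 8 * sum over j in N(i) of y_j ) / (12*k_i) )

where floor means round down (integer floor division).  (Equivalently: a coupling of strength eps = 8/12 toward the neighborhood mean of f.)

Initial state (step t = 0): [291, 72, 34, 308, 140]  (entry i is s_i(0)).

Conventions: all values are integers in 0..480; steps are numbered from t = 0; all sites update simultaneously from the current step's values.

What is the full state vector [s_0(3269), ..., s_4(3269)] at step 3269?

Simulating step by step:
t=0: [291, 72, 34, 308, 140]
t=1: [158, 179, 160, 149, 213]
t=2: [436, 428, 437, 432, 411]
t=3: [330, 326, 330, 328, 317]
t=4: [23, 21, 23, 22, 20]
t=5: [66, 65, 66, 65, 64]
t=6: [196, 195, 196, 195, 195]
t=7: [373, 374, 373, 374, 374]
t=8: [160, 161, 160, 161, 161]
t=9: [478, 478, 478, 478, 478]
t=10: [474, 474, 474, 474, 474]
t=11: [462, 462, 462, 462, 462]
t=12: [426, 426, 426, 426, 426]
t=13: [318, 318, 318, 318, 318]
t=14: [6, 6, 6, 6, 6]
t=15: [18, 18, 18, 18, 18]
t=16: [54, 54, 54, 54, 54]
t=17: [162, 162, 162, 162, 162]
t=18: [474, 474, 474, 474, 474]

Answer: [318, 318, 318, 318, 318]
Key observation: The state at step 10, [474, 474, 474, 474, 474], reappears at step 18: the system is in a cycle of period 8 from step 10 on.  Therefore the state at step 3269 equals the state at step 10 + ((3269 - 10) mod 8) = 13, which is [318, 318, 318, 318, 318].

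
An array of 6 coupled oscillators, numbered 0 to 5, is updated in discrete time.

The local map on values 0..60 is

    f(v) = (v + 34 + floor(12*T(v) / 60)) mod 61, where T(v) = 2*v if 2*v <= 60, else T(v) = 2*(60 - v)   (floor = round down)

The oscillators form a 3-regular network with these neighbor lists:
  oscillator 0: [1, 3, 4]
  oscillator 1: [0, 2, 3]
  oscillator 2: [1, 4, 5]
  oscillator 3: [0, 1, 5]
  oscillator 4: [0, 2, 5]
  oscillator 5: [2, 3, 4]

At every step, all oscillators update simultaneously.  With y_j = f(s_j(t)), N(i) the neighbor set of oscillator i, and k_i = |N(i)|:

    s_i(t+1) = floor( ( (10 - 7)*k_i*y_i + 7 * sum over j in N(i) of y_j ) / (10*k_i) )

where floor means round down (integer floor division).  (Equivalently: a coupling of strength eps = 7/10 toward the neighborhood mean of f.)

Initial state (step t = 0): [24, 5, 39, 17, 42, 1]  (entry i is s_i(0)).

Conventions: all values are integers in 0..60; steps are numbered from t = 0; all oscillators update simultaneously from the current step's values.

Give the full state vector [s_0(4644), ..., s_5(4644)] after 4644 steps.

Simulating step by step:
t=0: [24, 5, 39, 17, 42, 1]
t=1: [29, 31, 28, 36, 20, 33]
t=2: [11, 14, 11, 15, 9, 12]
t=3: [50, 51, 49, 51, 48, 50]
t=4: [26, 26, 26, 27, 26, 26]
t=5: [9, 9, 9, 9, 9, 9]
t=6: [46, 46, 46, 46, 46, 46]
t=7: [24, 24, 24, 24, 24, 24]
t=8: [6, 6, 6, 6, 6, 6]
t=9: [42, 42, 42, 42, 42, 42]
t=10: [22, 22, 22, 22, 22, 22]
t=11: [3, 3, 3, 3, 3, 3]
t=12: [38, 38, 38, 38, 38, 38]
t=13: [19, 19, 19, 19, 19, 19]
t=14: [60, 60, 60, 60, 60, 60]
t=15: [33, 33, 33, 33, 33, 33]
t=16: [16, 16, 16, 16, 16, 16]
t=17: [56, 56, 56, 56, 56, 56]
t=18: [30, 30, 30, 30, 30, 30]
t=19: [15, 15, 15, 15, 15, 15]
t=20: [55, 55, 55, 55, 55, 55]
t=21: [30, 30, 30, 30, 30, 30]

Answer: [30, 30, 30, 30, 30, 30]
Key observation: The state at step 18, [30, 30, 30, 30, 30, 30], reappears at step 21: the system is in a cycle of period 3 from step 18 on.  Therefore the state at step 4644 equals the state at step 18 + ((4644 - 18) mod 3) = 18, which is [30, 30, 30, 30, 30, 30].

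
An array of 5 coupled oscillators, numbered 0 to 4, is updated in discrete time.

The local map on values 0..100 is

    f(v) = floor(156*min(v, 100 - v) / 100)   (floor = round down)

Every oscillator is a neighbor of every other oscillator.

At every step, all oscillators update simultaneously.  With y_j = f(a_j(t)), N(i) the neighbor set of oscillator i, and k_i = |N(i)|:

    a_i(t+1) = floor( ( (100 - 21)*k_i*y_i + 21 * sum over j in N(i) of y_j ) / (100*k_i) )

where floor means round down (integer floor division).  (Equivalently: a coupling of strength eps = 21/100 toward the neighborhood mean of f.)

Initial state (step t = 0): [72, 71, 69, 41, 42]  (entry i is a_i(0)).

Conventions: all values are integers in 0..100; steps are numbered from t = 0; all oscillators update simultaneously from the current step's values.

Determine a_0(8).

Answer: a_0(8) = 71

Derivation:
t=0: [72, 71, 69, 41, 42]
t=1: [45, 47, 49, 60, 61]
t=2: [69, 71, 73, 63, 62]
t=3: [48, 46, 44, 55, 56]
t=4: [73, 70, 68, 70, 68]
t=5: [43, 46, 48, 46, 48]
t=6: [68, 71, 73, 71, 73]
t=7: [47, 44, 42, 44, 42]
t=8: [71, 67, 65, 67, 65]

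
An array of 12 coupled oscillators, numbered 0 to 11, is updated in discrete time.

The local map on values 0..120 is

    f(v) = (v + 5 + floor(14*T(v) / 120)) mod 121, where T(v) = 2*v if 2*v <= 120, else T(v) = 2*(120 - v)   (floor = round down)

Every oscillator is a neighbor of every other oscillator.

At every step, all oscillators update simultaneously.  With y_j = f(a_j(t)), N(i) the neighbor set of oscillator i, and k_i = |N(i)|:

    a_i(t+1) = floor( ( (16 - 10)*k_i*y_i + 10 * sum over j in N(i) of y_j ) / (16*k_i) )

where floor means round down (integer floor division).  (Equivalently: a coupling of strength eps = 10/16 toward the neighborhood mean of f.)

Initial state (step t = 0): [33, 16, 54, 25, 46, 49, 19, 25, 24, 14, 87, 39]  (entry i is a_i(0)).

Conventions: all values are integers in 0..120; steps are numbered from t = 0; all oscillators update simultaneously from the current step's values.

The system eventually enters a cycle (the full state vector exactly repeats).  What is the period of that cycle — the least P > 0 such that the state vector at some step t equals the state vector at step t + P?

Answer: 12
Key observation: The state at step 31, [115, 115, 115, 115, 115, 115, 115, 115, 115, 115, 115, 115], reappears at step 43 — and no state repeats earlier — so the cycle the system enters has period 12.

Derivation:
t=0: [33, 16, 54, 25, 46, 49, 19, 25, 24, 14, 87, 39]
t=1: [46, 40, 55, 43, 51, 53, 41, 43, 43, 39, 64, 49]
t=2: [62, 59, 65, 61, 64, 65, 60, 61, 61, 59, 68, 63]
t=3: [80, 79, 80, 79, 80, 80, 79, 79, 79, 79, 81, 80]
t=4: [93, 93, 93, 93, 93, 93, 93, 93, 93, 93, 94, 93]
t=5: [104, 104, 104, 104, 104, 104, 104, 104, 104, 104, 104, 104]
t=6: [112, 112, 112, 112, 112, 112, 112, 112, 112, 112, 112, 112]
t=7: [118, 118, 118, 118, 118, 118, 118, 118, 118, 118, 118, 118]
t=8: [2, 2, 2, 2, 2, 2, 2, 2, 2, 2, 2, 2]
t=9: [7, 7, 7, 7, 7, 7, 7, 7, 7, 7, 7, 7]
t=10: [13, 13, 13, 13, 13, 13, 13, 13, 13, 13, 13, 13]
t=11: [21, 21, 21, 21, 21, 21, 21, 21, 21, 21, 21, 21]
t=12: [30, 30, 30, 30, 30, 30, 30, 30, 30, 30, 30, 30]
t=13: [42, 42, 42, 42, 42, 42, 42, 42, 42, 42, 42, 42]
t=14: [56, 56, 56, 56, 56, 56, 56, 56, 56, 56, 56, 56]
t=15: [74, 74, 74, 74, 74, 74, 74, 74, 74, 74, 74, 74]
t=16: [89, 89, 89, 89, 89, 89, 89, 89, 89, 89, 89, 89]
t=17: [101, 101, 101, 101, 101, 101, 101, 101, 101, 101, 101, 101]
t=18: [110, 110, 110, 110, 110, 110, 110, 110, 110, 110, 110, 110]
t=19: [117, 117, 117, 117, 117, 117, 117, 117, 117, 117, 117, 117]
t=20: [1, 1, 1, 1, 1, 1, 1, 1, 1, 1, 1, 1]
t=21: [6, 6, 6, 6, 6, 6, 6, 6, 6, 6, 6, 6]
t=22: [12, 12, 12, 12, 12, 12, 12, 12, 12, 12, 12, 12]
t=23: [19, 19, 19, 19, 19, 19, 19, 19, 19, 19, 19, 19]
t=24: [28, 28, 28, 28, 28, 28, 28, 28, 28, 28, 28, 28]
t=25: [39, 39, 39, 39, 39, 39, 39, 39, 39, 39, 39, 39]
t=26: [53, 53, 53, 53, 53, 53, 53, 53, 53, 53, 53, 53]
t=27: [70, 70, 70, 70, 70, 70, 70, 70, 70, 70, 70, 70]
t=28: [86, 86, 86, 86, 86, 86, 86, 86, 86, 86, 86, 86]
t=29: [98, 98, 98, 98, 98, 98, 98, 98, 98, 98, 98, 98]
t=30: [108, 108, 108, 108, 108, 108, 108, 108, 108, 108, 108, 108]
t=31: [115, 115, 115, 115, 115, 115, 115, 115, 115, 115, 115, 115]
t=32: [0, 0, 0, 0, 0, 0, 0, 0, 0, 0, 0, 0]
t=33: [5, 5, 5, 5, 5, 5, 5, 5, 5, 5, 5, 5]
t=34: [11, 11, 11, 11, 11, 11, 11, 11, 11, 11, 11, 11]
t=35: [18, 18, 18, 18, 18, 18, 18, 18, 18, 18, 18, 18]
t=36: [27, 27, 27, 27, 27, 27, 27, 27, 27, 27, 27, 27]
t=37: [38, 38, 38, 38, 38, 38, 38, 38, 38, 38, 38, 38]
t=38: [51, 51, 51, 51, 51, 51, 51, 51, 51, 51, 51, 51]
t=39: [67, 67, 67, 67, 67, 67, 67, 67, 67, 67, 67, 67]
t=40: [84, 84, 84, 84, 84, 84, 84, 84, 84, 84, 84, 84]
t=41: [97, 97, 97, 97, 97, 97, 97, 97, 97, 97, 97, 97]
t=42: [107, 107, 107, 107, 107, 107, 107, 107, 107, 107, 107, 107]
t=43: [115, 115, 115, 115, 115, 115, 115, 115, 115, 115, 115, 115]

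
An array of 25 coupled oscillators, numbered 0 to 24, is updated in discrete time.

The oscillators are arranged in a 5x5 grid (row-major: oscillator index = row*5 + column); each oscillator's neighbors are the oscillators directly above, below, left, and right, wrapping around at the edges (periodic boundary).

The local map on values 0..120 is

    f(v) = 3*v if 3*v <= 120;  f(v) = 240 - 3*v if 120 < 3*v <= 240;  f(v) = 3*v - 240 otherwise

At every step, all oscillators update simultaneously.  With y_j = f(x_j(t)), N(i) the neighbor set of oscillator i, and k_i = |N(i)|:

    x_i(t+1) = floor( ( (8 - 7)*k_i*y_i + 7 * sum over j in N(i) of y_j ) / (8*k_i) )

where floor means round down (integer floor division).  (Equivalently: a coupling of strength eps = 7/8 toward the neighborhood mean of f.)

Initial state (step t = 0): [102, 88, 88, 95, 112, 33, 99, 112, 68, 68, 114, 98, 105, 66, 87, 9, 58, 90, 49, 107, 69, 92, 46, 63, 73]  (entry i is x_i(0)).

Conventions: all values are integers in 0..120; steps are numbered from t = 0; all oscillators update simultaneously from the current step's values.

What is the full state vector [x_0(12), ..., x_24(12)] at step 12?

Answer: [74, 86, 97, 72, 81, 76, 94, 76, 86, 73, 93, 76, 96, 83, 76, 77, 109, 100, 94, 99, 97, 94, 103, 102, 72]

Derivation:
t=0: [102, 88, 88, 95, 112, 33, 99, 112, 68, 68, 114, 98, 105, 66, 87, 9, 58, 90, 49, 107, 69, 92, 46, 63, 73]
t=1: [63, 43, 61, 50, 48, 69, 66, 54, 52, 59, 56, 72, 57, 54, 59, 65, 40, 77, 56, 45, 36, 53, 43, 63, 59]
t=2: [82, 64, 92, 74, 70, 54, 59, 64, 78, 68, 45, 69, 49, 72, 77, 94, 49, 82, 62, 66, 66, 108, 57, 79, 86]
t=3: [44, 47, 44, 18, 20, 55, 53, 49, 28, 31, 48, 81, 35, 38, 46, 66, 47, 68, 23, 32, 38, 65, 36, 35, 27]
t=4: [89, 87, 90, 84, 81, 92, 69, 94, 87, 81, 60, 83, 66, 93, 100, 93, 39, 87, 85, 76, 74, 97, 77, 81, 92]
t=5: [20, 33, 22, 13, 17, 31, 27, 32, 23, 26, 39, 56, 29, 35, 32, 50, 40, 42, 18, 34, 35, 42, 24, 16, 12]
t=6: [83, 82, 75, 56, 52, 85, 88, 78, 78, 77, 91, 97, 95, 80, 99, 108, 100, 87, 87, 73, 78, 100, 83, 49, 71]
t=7: [25, 24, 22, 52, 36, 18, 20, 20, 19, 36, 49, 41, 22, 28, 20, 36, 54, 32, 32, 43, 40, 25, 42, 39, 48]
t=8: [86, 69, 80, 86, 92, 80, 73, 61, 80, 74, 85, 79, 86, 71, 94, 101, 96, 89, 101, 92, 92, 93, 91, 99, 111]
t=9: [25, 21, 30, 22, 36, 15, 22, 15, 26, 19, 25, 22, 27, 30, 26, 37, 34, 38, 40, 61, 51, 37, 31, 52, 47]
t=10: [75, 82, 69, 87, 78, 65, 56, 74, 66, 74, 75, 79, 79, 89, 70, 84, 100, 100, 90, 96, 97, 89, 98, 93, 85]
t=11: [25, 32, 25, 28, 15, 31, 24, 35, 23, 29, 21, 33, 24, 26, 27, 39, 29, 39, 41, 25, 21, 40, 41, 31, 33]
t=12: [74, 86, 97, 72, 81, 76, 94, 76, 86, 73, 93, 76, 96, 83, 76, 77, 109, 100, 94, 99, 97, 94, 103, 102, 72]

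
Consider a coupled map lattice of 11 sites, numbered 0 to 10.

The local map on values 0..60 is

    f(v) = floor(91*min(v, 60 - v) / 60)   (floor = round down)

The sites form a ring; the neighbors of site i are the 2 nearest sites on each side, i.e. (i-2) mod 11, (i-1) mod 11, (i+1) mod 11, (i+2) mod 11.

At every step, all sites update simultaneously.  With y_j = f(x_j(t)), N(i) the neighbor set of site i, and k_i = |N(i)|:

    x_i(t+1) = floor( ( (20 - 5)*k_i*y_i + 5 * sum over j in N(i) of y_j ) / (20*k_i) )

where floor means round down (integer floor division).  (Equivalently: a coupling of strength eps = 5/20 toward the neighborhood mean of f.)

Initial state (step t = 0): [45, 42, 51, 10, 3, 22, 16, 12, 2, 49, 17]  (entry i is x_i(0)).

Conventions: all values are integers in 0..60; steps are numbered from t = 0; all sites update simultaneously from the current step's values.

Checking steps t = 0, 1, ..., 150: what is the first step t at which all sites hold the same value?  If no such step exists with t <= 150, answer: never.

Answer: never
Key observation: The state at step 15 reappears at step 23 — the system is in a cycle of period 8 from step 15 on.  No step 0..23 is synchronized, and the cycle repeats forever, so no step up to 150 (or ever) has all sites equal.

Derivation:
t=0: [45, 42, 51, 10, 3, 22, 16, 12, 2, 49, 17]  (not all equal)
t=1: [21, 24, 14, 16, 8, 28, 21, 18, 7, 16, 23]  (not all equal)
t=2: [30, 33, 22, 24, 16, 37, 28, 26, 14, 24, 31]  (not all equal)
t=3: [43, 39, 33, 35, 27, 34, 38, 37, 25, 36, 41]  (not all equal)
t=4: [27, 31, 38, 37, 39, 38, 34, 34, 35, 34, 29]  (not all equal)
t=5: [39, 41, 34, 34, 31, 33, 38, 38, 37, 39, 42]  (not all equal)
t=6: [31, 29, 38, 38, 41, 39, 34, 33, 33, 31, 28]  (not all equal)
t=7: [42, 41, 33, 33, 29, 32, 37, 39, 40, 42, 42]  (not all equal)
t=8: [27, 29, 38, 39, 42, 40, 34, 31, 29, 27, 27]  (not all equal)
t=9: [39, 41, 33, 31, 28, 31, 38, 41, 42, 40, 40]  (not all equal)
t=10: [31, 30, 39, 41, 41, 41, 33, 29, 27, 29, 29]  (not all equal)
t=11: [42, 42, 32, 29, 28, 29, 38, 41, 40, 42, 42]  (not all equal)
t=12: [27, 28, 40, 41, 41, 41, 33, 29, 29, 27, 27]  (not all equal)
t=13: [39, 40, 31, 29, 28, 29, 38, 41, 42, 40, 40]  (not all equal)
t=14: [31, 31, 41, 42, 41, 41, 33, 29, 27, 29, 29]  (not all equal)
t=15: [42, 41, 29, 28, 28, 29, 38, 41, 40, 42, 42]  (not all equal)
t=16: [28, 29, 40, 41, 41, 41, 33, 29, 29, 27, 27]  (not all equal)
t=17: [41, 41, 31, 29, 28, 29, 38, 41, 42, 40, 40]  (not all equal)
t=18: [29, 30, 41, 42, 41, 41, 33, 29, 27, 29, 29]  (not all equal)
t=19: [42, 42, 29, 28, 28, 29, 38, 41, 40, 42, 42]  (not all equal)
t=20: [28, 28, 40, 41, 41, 41, 33, 29, 29, 27, 27]  (not all equal)
t=21: [41, 40, 31, 29, 28, 29, 38, 41, 42, 40, 40]  (not all equal)
t=22: [29, 31, 41, 42, 41, 41, 33, 29, 27, 29, 29]  (not all equal)
t=23: [42, 41, 29, 28, 28, 29, 38, 41, 40, 42, 42]  (not all equal)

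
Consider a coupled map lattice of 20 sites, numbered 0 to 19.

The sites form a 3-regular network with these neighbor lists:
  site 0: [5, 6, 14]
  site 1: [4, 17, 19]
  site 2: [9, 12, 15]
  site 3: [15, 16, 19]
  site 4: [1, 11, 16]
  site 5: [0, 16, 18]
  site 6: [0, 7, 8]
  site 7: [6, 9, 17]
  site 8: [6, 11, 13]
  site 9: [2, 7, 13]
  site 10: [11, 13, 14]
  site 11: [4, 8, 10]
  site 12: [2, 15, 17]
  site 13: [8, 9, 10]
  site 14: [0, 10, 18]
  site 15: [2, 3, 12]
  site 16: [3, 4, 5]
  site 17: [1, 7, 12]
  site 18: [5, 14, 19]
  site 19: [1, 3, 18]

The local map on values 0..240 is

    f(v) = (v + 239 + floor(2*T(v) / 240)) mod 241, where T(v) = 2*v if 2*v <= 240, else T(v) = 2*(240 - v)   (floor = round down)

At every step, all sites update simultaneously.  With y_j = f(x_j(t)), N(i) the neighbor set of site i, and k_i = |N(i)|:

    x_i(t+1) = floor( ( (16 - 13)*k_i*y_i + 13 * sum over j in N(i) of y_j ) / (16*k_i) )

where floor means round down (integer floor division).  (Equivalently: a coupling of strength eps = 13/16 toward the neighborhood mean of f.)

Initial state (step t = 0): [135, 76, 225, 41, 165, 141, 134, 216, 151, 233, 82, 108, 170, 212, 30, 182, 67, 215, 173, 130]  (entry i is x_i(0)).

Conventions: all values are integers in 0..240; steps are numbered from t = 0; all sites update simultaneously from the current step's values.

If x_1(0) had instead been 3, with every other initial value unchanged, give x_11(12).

Simulating step by step:
t=0: [135, 3, 225, 41, 165, 141, 134, 216, 151, 233, 82, 108, 170, 212, 30, 182, 67, 215, 173, 130]
t=1: [106, 137, 198, 108, 77, 127, 159, 196, 150, 218, 108, 127, 198, 164, 110, 150, 105, 143, 112, 81]
t=2: [126, 106, 188, 110, 113, 110, 150, 176, 149, 190, 127, 113, 168, 158, 107, 163, 103, 169, 106, 110]
t=3: [122, 125, 174, 121, 107, 110, 149, 169, 140, 175, 125, 125, 171, 154, 116, 155, 108, 152, 107, 106]
t=4: [123, 121, 167, 121, 116, 110, 143, 159, 141, 166, 129, 123, 161, 147, 116, 154, 110, 153, 108, 114]
t=5: [122, 125, 160, 124, 116, 111, 140, 153, 137, 158, 127, 126, 157, 144, 118, 149, 113, 147, 111, 115]
t=6: [121, 124, 154, 124, 119, 113, 136, 148, 135, 152, 127, 125, 151, 140, 118, 146, 115, 144, 112, 118]
t=7: [121, 125, 149, 124, 119, 114, 133, 143, 132, 147, 126, 125, 147, 137, 118, 142, 116, 140, 114, 118]
t=8: [120, 124, 145, 124, 120, 115, 131, 139, 130, 142, 125, 124, 143, 134, 118, 139, 117, 137, 115, 119]
t=9: [120, 124, 141, 123, 120, 116, 129, 136, 128, 138, 124, 124, 139, 131, 118, 136, 118, 134, 115, 119]
t=10: [120, 123, 137, 123, 120, 116, 127, 133, 127, 135, 123, 123, 136, 129, 118, 133, 118, 132, 116, 119]
t=11: [119, 122, 134, 122, 120, 116, 126, 130, 125, 132, 122, 122, 133, 127, 118, 131, 118, 129, 116, 119]
t=12: [118, 121, 131, 121, 119, 116, 123, 128, 124, 129, 121, 121, 130, 125, 117, 128, 118, 127, 116, 118]

Answer: x_11(12) = 121
Key observation: This trace re-runs the system from the modified initial state.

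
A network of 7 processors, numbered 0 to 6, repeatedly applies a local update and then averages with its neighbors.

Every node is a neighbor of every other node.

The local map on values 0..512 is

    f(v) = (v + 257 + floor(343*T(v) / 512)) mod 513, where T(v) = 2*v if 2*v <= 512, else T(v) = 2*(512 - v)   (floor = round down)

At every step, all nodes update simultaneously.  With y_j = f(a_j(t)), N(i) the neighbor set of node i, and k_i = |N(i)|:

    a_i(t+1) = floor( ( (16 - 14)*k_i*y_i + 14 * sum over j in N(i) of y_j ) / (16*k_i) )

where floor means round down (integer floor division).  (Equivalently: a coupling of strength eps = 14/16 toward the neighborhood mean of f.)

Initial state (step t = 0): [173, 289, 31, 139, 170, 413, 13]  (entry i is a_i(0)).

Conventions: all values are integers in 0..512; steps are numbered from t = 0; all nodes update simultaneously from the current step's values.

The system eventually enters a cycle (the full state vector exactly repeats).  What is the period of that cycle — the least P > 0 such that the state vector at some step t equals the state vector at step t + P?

Simulating step by step:
t=0: [173, 289, 31, 139, 170, 413, 13]
t=1: [229, 225, 225, 231, 229, 226, 226]
t=2: [275, 275, 275, 274, 275, 275, 275]
t=3: [336, 336, 336, 336, 336, 336, 336]
t=4: [315, 315, 315, 315, 315, 315, 315]
t=5: [322, 322, 322, 322, 322, 322, 322]
t=6: [320, 320, 320, 320, 320, 320, 320]
t=7: [321, 321, 321, 321, 321, 321, 321]
t=8: [320, 320, 320, 320, 320, 320, 320]

Answer: 2
Key observation: The state at step 6, [320, 320, 320, 320, 320, 320, 320], reappears at step 8 — and no state repeats earlier — so the cycle the system enters has period 2.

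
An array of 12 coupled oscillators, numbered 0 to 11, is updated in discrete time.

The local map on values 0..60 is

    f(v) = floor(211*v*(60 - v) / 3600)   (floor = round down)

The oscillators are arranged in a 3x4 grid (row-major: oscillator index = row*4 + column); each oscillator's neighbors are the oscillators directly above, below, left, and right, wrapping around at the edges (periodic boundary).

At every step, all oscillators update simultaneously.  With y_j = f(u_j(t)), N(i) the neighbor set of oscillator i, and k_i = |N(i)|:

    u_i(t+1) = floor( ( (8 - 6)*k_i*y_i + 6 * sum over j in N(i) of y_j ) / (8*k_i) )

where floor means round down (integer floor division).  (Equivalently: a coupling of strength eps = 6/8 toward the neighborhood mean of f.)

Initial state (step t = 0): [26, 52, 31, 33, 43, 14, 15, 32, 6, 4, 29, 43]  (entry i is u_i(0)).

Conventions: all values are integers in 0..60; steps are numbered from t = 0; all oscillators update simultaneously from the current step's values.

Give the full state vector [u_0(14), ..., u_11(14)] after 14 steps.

Simulating step by step:
t=0: [26, 52, 31, 33, 43, 14, 15, 32, 6, 4, 29, 43]
t=1: [38, 34, 44, 49, 40, 31, 45, 45, 32, 27, 40, 43]
t=2: [45, 48, 41, 39, 47, 48, 43, 39, 48, 50, 44, 42]
t=3: [37, 35, 42, 45, 37, 34, 41, 43, 35, 33, 40, 42]
t=4: [47, 49, 44, 43, 48, 49, 45, 43, 49, 50, 46, 44]
t=5: [34, 33, 38, 40, 34, 32, 38, 39, 33, 31, 37, 38]
t=6: [50, 51, 48, 48, 50, 51, 48, 48, 50, 51, 49, 48]
t=7: [29, 27, 31, 32, 29, 27, 31, 32, 29, 27, 31, 31]
t=8: [52, 52, 52, 52, 52, 52, 52, 52, 52, 52, 52, 52]
t=9: [24, 24, 24, 24, 24, 24, 24, 24, 24, 24, 24, 24]
t=10: [50, 50, 50, 50, 50, 50, 50, 50, 50, 50, 50, 50]
t=11: [29, 29, 29, 29, 29, 29, 29, 29, 29, 29, 29, 29]
t=12: [52, 52, 52, 52, 52, 52, 52, 52, 52, 52, 52, 52]
t=13: [24, 24, 24, 24, 24, 24, 24, 24, 24, 24, 24, 24]
t=14: [50, 50, 50, 50, 50, 50, 50, 50, 50, 50, 50, 50]

Answer: [50, 50, 50, 50, 50, 50, 50, 50, 50, 50, 50, 50]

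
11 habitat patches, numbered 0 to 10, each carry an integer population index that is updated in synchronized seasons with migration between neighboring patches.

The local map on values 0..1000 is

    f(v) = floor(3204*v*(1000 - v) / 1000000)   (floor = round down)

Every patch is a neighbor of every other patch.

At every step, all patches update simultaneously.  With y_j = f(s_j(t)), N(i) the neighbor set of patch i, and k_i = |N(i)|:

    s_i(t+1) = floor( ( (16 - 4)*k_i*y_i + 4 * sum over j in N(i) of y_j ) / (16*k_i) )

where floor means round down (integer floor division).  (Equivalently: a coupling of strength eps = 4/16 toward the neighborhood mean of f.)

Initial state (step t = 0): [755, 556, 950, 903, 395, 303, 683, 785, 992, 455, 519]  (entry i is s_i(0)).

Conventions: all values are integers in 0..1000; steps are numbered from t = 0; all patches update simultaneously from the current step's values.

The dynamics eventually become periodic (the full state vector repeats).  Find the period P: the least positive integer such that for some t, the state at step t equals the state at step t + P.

Answer: 2
Key observation: The state at step 27, [800, 800, 800, 800, 800, 800, 800, 800, 800, 800, 800], reappears at step 29 — and no state repeats earlier — so the cycle the system enters has period 2.

Derivation:
t=0: [755, 556, 950, 903, 395, 303, 683, 785, 992, 455, 519]
t=1: [581, 725, 262, 355, 707, 642, 655, 544, 170, 728, 731]
t=2: [749, 647, 633, 716, 665, 718, 709, 760, 512, 644, 641]
t=3: [626, 720, 729, 662, 707, 659, 669, 613, 770, 722, 724]
t=4: [729, 653, 644, 705, 666, 707, 700, 737, 597, 652, 650]
t=5: [649, 716, 723, 674, 707, 671, 678, 641, 749, 717, 719]
t=6: [714, 657, 650, 695, 666, 698, 692, 720, 622, 656, 654]
t=7: [666, 715, 720, 684, 708, 681, 686, 660, 738, 716, 718]
t=8: [700, 657, 652, 686, 664, 689, 684, 705, 633, 656, 654]
t=9: [681, 717, 720, 694, 711, 691, 695, 676, 733, 718, 719]
t=10: [687, 654, 650, 675, 659, 678, 675, 691, 637, 652, 651]
t=11: [694, 721, 723, 704, 717, 702, 704, 691, 732, 722, 723]
t=12: [673, 647, 645, 663, 651, 666, 663, 676, 635, 646, 645]
t=13: [709, 728, 730, 717, 725, 714, 717, 706, 736, 729, 730]
t=14: [655, 636, 634, 647, 639, 650, 647, 658, 627, 634, 634]
t=15: [727, 739, 741, 732, 738, 730, 732, 725, 745, 741, 741]
t=16: [631, 618, 616, 626, 619, 628, 626, 633, 611, 616, 616]
t=17: [747, 755, 755, 750, 754, 749, 750, 746, 758, 755, 755]
t=18: [602, 593, 593, 599, 594, 600, 599, 604, 589, 593, 593]
t=19: [768, 772, 772, 769, 771, 768, 769, 767, 773, 772, 772]
t=20: [568, 563, 563, 568, 565, 568, 568, 570, 563, 563, 563]
t=21: [786, 787, 787, 786, 786, 786, 786, 785, 787, 787, 787]
t=22: [537, 537, 537, 537, 537, 537, 537, 539, 537, 537, 537]
t=23: [796, 796, 796, 796, 796, 796, 796, 796, 796, 796, 796]
t=24: [520, 520, 520, 520, 520, 520, 520, 520, 520, 520, 520]
t=25: [799, 799, 799, 799, 799, 799, 799, 799, 799, 799, 799]
t=26: [514, 514, 514, 514, 514, 514, 514, 514, 514, 514, 514]
t=27: [800, 800, 800, 800, 800, 800, 800, 800, 800, 800, 800]
t=28: [512, 512, 512, 512, 512, 512, 512, 512, 512, 512, 512]
t=29: [800, 800, 800, 800, 800, 800, 800, 800, 800, 800, 800]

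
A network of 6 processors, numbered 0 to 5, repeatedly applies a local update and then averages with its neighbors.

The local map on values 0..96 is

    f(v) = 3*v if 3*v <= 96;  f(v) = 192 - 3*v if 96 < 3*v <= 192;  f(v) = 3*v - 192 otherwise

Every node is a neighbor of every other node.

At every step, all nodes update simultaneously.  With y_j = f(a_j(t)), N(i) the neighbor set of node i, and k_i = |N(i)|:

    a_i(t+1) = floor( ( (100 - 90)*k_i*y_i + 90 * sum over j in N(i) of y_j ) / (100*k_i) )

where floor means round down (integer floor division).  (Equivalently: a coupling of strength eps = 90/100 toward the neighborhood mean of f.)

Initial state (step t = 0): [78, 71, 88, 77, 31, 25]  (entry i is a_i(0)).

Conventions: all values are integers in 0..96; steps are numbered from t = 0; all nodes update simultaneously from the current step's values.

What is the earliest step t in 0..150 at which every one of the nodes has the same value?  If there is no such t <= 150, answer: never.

Simulating step by step:
t=0: [78, 71, 88, 77, 31, 25]  (not all equal)
t=1: [58, 59, 55, 58, 54, 55]  (not all equal)
t=2: [22, 23, 22, 22, 21, 22]  (not all equal)
t=3: [66, 65, 66, 66, 66, 66]  (not all equal)
t=4: [5, 5, 5, 5, 5, 5]  (all equal)

Answer: 4
Key observation: Synchronization is absorbing here: once all nodes are equal they stay equal, and step 4 is the first all-equal step.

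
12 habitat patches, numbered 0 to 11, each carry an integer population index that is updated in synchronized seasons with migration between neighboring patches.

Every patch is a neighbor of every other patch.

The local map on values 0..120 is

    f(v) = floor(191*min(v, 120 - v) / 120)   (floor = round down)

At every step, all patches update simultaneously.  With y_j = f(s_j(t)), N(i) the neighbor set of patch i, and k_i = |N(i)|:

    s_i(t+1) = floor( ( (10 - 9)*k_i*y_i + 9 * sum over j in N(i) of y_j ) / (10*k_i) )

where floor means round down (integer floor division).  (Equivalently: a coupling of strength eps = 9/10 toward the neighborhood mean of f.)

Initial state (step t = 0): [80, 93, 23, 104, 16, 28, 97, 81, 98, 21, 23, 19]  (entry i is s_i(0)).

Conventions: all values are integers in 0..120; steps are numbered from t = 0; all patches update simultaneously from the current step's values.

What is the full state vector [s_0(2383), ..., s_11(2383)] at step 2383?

Answer: [44, 44, 44, 44, 44, 44, 44, 44, 44, 44, 44, 44]
Key observation: The state at step 2, [60, 60, 60, 60, 60, 60, 60, 60, 60, 60, 60, 60], reappears at step 14: the system is in a cycle of period 12 from step 2 on.  Therefore the state at step 2383 equals the state at step 2 + ((2383 - 2) mod 12) = 7, which is [44, 44, 44, 44, 44, 44, 44, 44, 44, 44, 44, 44].

Derivation:
t=0: [80, 93, 23, 104, 16, 28, 97, 81, 98, 21, 23, 19]
t=1: [39, 38, 38, 38, 38, 39, 38, 39, 38, 38, 38, 38]
t=2: [60, 60, 60, 60, 60, 60, 60, 60, 60, 60, 60, 60]
t=3: [95, 95, 95, 95, 95, 95, 95, 95, 95, 95, 95, 95]
t=4: [39, 39, 39, 39, 39, 39, 39, 39, 39, 39, 39, 39]
t=5: [62, 62, 62, 62, 62, 62, 62, 62, 62, 62, 62, 62]
t=6: [92, 92, 92, 92, 92, 92, 92, 92, 92, 92, 92, 92]
t=7: [44, 44, 44, 44, 44, 44, 44, 44, 44, 44, 44, 44]
t=8: [70, 70, 70, 70, 70, 70, 70, 70, 70, 70, 70, 70]
t=9: [79, 79, 79, 79, 79, 79, 79, 79, 79, 79, 79, 79]
t=10: [65, 65, 65, 65, 65, 65, 65, 65, 65, 65, 65, 65]
t=11: [87, 87, 87, 87, 87, 87, 87, 87, 87, 87, 87, 87]
t=12: [52, 52, 52, 52, 52, 52, 52, 52, 52, 52, 52, 52]
t=13: [82, 82, 82, 82, 82, 82, 82, 82, 82, 82, 82, 82]
t=14: [60, 60, 60, 60, 60, 60, 60, 60, 60, 60, 60, 60]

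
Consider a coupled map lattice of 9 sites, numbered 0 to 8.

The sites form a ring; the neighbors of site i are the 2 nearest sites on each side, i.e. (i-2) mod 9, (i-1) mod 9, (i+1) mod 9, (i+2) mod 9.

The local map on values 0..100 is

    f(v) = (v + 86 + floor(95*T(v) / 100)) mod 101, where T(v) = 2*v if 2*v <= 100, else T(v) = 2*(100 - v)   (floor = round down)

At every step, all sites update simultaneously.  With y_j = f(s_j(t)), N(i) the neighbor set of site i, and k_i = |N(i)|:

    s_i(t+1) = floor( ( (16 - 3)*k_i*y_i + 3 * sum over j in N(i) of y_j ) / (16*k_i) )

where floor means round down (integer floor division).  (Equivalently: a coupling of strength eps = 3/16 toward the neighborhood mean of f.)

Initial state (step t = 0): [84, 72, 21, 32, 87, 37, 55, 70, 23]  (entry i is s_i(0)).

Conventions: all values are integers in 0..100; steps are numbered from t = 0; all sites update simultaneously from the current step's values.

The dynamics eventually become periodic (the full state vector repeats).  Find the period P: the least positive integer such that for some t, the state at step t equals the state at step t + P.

Simulating step by step:
t=0: [84, 72, 21, 32, 87, 37, 55, 70, 23]
t=1: [85, 20, 49, 73, 89, 84, 31, 21, 48]
t=2: [86, 42, 32, 18, 86, 90, 72, 50, 30]
t=3: [87, 17, 73, 42, 88, 84, 21, 36, 65]
t=4: [84, 33, 17, 15, 84, 91, 50, 84, 24]
t=5: [92, 75, 41, 37, 89, 87, 39, 93, 58]
t=6: [80, 14, 14, 84, 89, 95, 93, 88, 30]
t=7: [11, 29, 30, 91, 90, 90, 90, 89, 68]
t=8: [24, 65, 71, 90, 92, 93, 90, 86, 22]
t=9: [51, 21, 20, 86, 88, 91, 91, 92, 51]
t=10: [32, 45, 47, 91, 92, 93, 90, 86, 34]
t=11: [72, 24, 29, 85, 88, 91, 93, 94, 80]
t=12: [17, 52, 68, 94, 93, 93, 87, 82, 13]
t=13: [30, 29, 21, 83, 87, 86, 87, 11, 25]
t=14: [67, 68, 52, 95, 93, 93, 90, 28, 58]
t=15: [16, 16, 31, 82, 88, 89, 88, 63, 25]
t=16: [33, 32, 67, 13, 89, 86, 89, 26, 54]
t=17: [73, 69, 23, 31, 86, 91, 89, 62, 34]
t=18: [14, 19, 50, 71, 93, 88, 90, 27, 73]
t=19: [26, 35, 31, 20, 84, 89, 88, 61, 16]
t=20: [58, 79, 73, 51, 94, 88, 88, 28, 37]
t=21: [24, 8, 13, 31, 83, 90, 93, 67, 83]
t=22: [50, 18, 28, 70, 94, 89, 88, 26, 89]
t=23: [35, 39, 61, 22, 85, 88, 93, 63, 86]
t=24: [80, 91, 30, 53, 91, 89, 88, 31, 92]
t=25: [17, 84, 68, 37, 89, 89, 93, 73, 87]
t=26: [37, 91, 24, 88, 89, 89, 87, 21, 88]
t=27: [88, 91, 61, 92, 92, 91, 93, 54, 92]
t=28: [87, 89, 32, 88, 88, 89, 88, 37, 89]
t=29: [94, 93, 80, 94, 94, 94, 94, 92, 94]
t=30: [86, 86, 18, 85, 85, 90, 90, 91, 90]
t=31: [93, 94, 48, 94, 94, 94, 94, 93, 94]
t=32: [87, 86, 35, 86, 86, 90, 90, 90, 90]
t=33: [95, 96, 88, 96, 96, 94, 94, 94, 94]
t=34: [89, 88, 93, 88, 88, 89, 89, 89, 89]
t=35: [93, 94, 91, 94, 94, 94, 94, 94, 94]
t=36: [90, 90, 92, 90, 90, 90, 90, 90, 90]
t=37: [93, 93, 92, 93, 93, 94, 94, 94, 94]
t=38: [90, 91, 91, 91, 90, 90, 90, 90, 90]
t=39: [93, 93, 93, 93, 93, 93, 94, 94, 93]
t=40: [90, 91, 91, 91, 90, 90, 90, 90, 90]

Answer: 2
Key observation: The state at step 38, [90, 91, 91, 91, 90, 90, 90, 90, 90], reappears at step 40 — and no state repeats earlier — so the cycle the system enters has period 2.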